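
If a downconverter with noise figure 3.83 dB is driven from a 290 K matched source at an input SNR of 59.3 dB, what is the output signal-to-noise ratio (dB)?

55.47 dB

By definition F = SNR_in/SNR_out, so in dB: SNR_out = SNR_in − NF
SNR_out = 59.3 − 3.83 = 55.47 dB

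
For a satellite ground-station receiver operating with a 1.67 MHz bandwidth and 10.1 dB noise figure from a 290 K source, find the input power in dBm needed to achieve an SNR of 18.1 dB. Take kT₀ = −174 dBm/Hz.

Sensitivity = −174 + 10 log₁₀(B) + NF + SNR_min
= −174 + 62.23 + 10.1 + 18.1
= −83.57 dBm → −83.6 dBm

−83.6 dBm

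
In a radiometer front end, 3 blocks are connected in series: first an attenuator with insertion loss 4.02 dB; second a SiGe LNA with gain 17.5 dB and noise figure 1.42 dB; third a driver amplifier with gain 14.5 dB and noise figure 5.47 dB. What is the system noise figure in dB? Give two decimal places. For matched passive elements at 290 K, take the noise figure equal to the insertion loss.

Convert to linear (a loss of L dB is a gain of −L dB): F_i = 10^(NF_i/10), G_i = 10^(G_i,dB/10)
  Stage 1: F_1 = 10^(4.02/10) = 2.523, G_1 = 10^(−4.02/10) = 0.3963
  Stage 2: F_2 = 10^(1.42/10) = 1.387, G_2 = 10^(17.5/10) = 56.23
  Stage 3: F_3 = 10^(5.47/10) = 3.524, G_3 = 10^(14.5/10) = 28.18
Friis cascade:
  F = 2.523 + (1.387 − 1)/0.3963 + (3.524 − 1)/22.28 = 3.613
NF = 10 log₁₀(3.613) = 5.58 dB

5.58 dB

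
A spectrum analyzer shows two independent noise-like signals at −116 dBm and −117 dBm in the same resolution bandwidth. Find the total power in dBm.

Convert to linear, add, convert back:
P₁ = 2.51×10⁻¹⁵ W, P₂ = 2.00×10⁻¹⁵ W
P_tot = 4.51×10⁻¹⁵ W → 10 log₁₀(P_tot / 10⁻³) = −113.5 dBm

−113.5 dBm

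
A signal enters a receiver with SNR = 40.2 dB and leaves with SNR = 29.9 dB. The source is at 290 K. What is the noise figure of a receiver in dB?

10.3 dB

NF (dB) = SNR_in(dB) − SNR_out(dB) when the source is at T₀
NF = 40.2 − 29.9 = 10.3 dB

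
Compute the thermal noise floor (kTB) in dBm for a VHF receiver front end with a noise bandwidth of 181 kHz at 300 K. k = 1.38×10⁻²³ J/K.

P_n = kTB = 1.38×10⁻²³ × 300 × 1.81×10⁵ = 7.49×10⁻¹⁶ W
In dBm: 10 log₁₀(7.49×10⁻¹⁶ / 10⁻³) = −121.3 dBm

−121.3 dBm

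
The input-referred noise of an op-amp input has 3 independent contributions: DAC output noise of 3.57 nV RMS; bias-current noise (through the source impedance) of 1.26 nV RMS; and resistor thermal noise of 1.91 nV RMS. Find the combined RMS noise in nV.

4.24 nV

Uncorrelated sources add in power (mean-square): V_tot = √(ΣV_i²)
V_tot = √[(3.57×10⁻⁹)² + (1.26×10⁻⁹)² + (1.91×10⁻⁹)²] = 4.24×10⁻⁹ V = 4.24 nV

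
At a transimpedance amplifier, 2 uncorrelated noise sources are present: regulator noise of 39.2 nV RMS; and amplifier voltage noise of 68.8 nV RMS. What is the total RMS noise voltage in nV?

79.2 nV

Uncorrelated sources add in power (mean-square): V_tot = √(ΣV_i²)
V_tot = √[(3.92×10⁻⁸)² + (6.88×10⁻⁸)²] = 7.92×10⁻⁸ V = 79.2 nV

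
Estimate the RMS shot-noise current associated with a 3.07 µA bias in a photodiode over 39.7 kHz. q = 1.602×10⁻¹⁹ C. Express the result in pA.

I_n = √(2qI·B)
2qI·B = 2 × 1.602×10⁻¹⁹ × 3.07×10⁻⁶ × 3.97×10⁴ = 3.91×10⁻²⁰ A²
I_n = √(3.91×10⁻²⁰) = 1.98×10⁻¹⁰ A = 198 pA

198 pA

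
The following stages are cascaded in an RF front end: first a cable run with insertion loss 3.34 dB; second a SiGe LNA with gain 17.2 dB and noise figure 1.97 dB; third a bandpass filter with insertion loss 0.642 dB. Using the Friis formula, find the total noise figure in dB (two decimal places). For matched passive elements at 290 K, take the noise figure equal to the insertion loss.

5.32 dB

Convert to linear (a loss of L dB is a gain of −L dB): F_i = 10^(NF_i/10), G_i = 10^(G_i,dB/10)
  Stage 1: F_1 = 10^(3.34/10) = 2.158, G_1 = 10^(−3.34/10) = 0.4634
  Stage 2: F_2 = 10^(1.97/10) = 1.574, G_2 = 10^(17.2/10) = 52.48
  Stage 3: F_3 = 10^(0.642/10) = 1.159, G_3 = 10^(−0.642/10) = 0.8626
Friis cascade:
  F = 2.158 + (1.574 − 1)/0.4634 + (1.159 − 1)/24.32 = 3.403
NF = 10 log₁₀(3.403) = 5.32 dB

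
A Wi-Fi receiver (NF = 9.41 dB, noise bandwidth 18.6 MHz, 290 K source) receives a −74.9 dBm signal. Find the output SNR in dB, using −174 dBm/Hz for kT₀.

17.0 dB

Noise floor: N = −174 + 10 log₁₀(B) + NF
10 log₁₀(1.86×10⁷) = 72.7 dB
N = −174 + 72.7 + 9.41 = −91.89 dBm
SNR = P_sig − N = −74.9 − (−91.89) = 16.99 dB → 17.0 dB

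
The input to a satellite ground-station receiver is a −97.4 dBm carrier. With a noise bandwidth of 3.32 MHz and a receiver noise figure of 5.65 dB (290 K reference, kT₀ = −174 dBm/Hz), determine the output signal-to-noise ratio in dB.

5.7 dB

Noise floor: N = −174 + 10 log₁₀(B) + NF
10 log₁₀(3.32×10⁶) = 65.21 dB
N = −174 + 65.21 + 5.65 = −103.14 dBm
SNR = P_sig − N = −97.4 − (−103.14) = 5.74 dB → 5.7 dB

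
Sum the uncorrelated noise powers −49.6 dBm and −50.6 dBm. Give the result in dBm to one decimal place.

−47.1 dBm

Convert to linear, add, convert back:
P₁ = 1.10×10⁻⁸ W, P₂ = 8.71×10⁻⁹ W
P_tot = 1.97×10⁻⁸ W → 10 log₁₀(P_tot / 10⁻³) = −47.1 dBm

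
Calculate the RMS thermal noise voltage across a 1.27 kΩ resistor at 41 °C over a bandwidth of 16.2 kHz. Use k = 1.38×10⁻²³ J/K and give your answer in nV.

597 nV

T = 41 °C + 273.15 = 314.15 K
V_n = √(4kTRB)
4kTRB = 4 × 1.38×10⁻²³ × 314.15 × 1.27×10³ × 1.62×10⁴ = 3.57×10⁻¹³ V²
V_n = √(3.57×10⁻¹³) = 5.97×10⁻⁷ V = 597 nV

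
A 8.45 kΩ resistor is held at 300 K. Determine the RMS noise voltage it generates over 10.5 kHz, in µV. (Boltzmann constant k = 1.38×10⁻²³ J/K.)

1.21 µV

V_n = √(4kTRB)
4kTRB = 4 × 1.38×10⁻²³ × 300 × 8.45×10³ × 1.05×10⁴ = 1.47×10⁻¹² V²
V_n = √(1.47×10⁻¹²) = 1.21×10⁻⁶ V = 1.21 µV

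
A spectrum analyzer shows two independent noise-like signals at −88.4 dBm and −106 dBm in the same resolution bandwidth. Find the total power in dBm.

−88.3 dBm

Convert to linear, add, convert back:
P₁ = 1.45×10⁻¹² W, P₂ = 2.51×10⁻¹⁴ W
P_tot = 1.47×10⁻¹² W → 10 log₁₀(P_tot / 10⁻³) = −88.3 dBm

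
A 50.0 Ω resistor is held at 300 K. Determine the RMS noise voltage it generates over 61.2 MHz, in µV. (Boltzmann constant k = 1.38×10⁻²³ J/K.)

V_n = √(4kTRB)
4kTRB = 4 × 1.38×10⁻²³ × 300 × 5.00×10¹ × 6.12×10⁷ = 5.07×10⁻¹¹ V²
V_n = √(5.07×10⁻¹¹) = 7.12×10⁻⁶ V = 7.12 µV

7.12 µV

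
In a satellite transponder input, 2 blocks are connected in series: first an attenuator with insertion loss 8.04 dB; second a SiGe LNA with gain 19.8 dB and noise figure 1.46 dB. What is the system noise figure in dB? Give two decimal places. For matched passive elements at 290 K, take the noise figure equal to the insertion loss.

9.50 dB

Convert to linear (a loss of L dB is a gain of −L dB): F_i = 10^(NF_i/10), G_i = 10^(G_i,dB/10)
  Stage 1: F_1 = 10^(8.04/10) = 6.368, G_1 = 10^(−8.04/10) = 0.1570
  Stage 2: F_2 = 10^(1.46/10) = 1.400, G_2 = 10^(19.8/10) = 95.50
Friis cascade:
  F = 6.368 + (1.400 − 1)/0.1570 = 8.913
NF = 10 log₁₀(8.913) = 9.50 dB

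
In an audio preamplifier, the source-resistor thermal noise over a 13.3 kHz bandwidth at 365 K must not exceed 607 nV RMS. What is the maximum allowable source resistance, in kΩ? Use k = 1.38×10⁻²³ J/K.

1.37 kΩ

Johnson–Nyquist: V_n = √(4kTRB) ⇒ R = V_n² / (4kTB)
4kTB = 4 × 1.38×10⁻²³ × 365 × 1.33×10⁴ = 2.68×10⁻¹⁶
R = (6.07×10⁻⁷)² / 2.68×10⁻¹⁶ = 1.37×10³ Ω = 1.37 kΩ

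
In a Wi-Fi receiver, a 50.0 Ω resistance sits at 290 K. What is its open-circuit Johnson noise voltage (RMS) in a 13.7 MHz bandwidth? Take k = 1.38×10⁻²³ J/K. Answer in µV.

3.31 µV

V_n = √(4kTRB)
4kTRB = 4 × 1.38×10⁻²³ × 290 × 5.00×10¹ × 1.37×10⁷ = 1.10×10⁻¹¹ V²
V_n = √(1.10×10⁻¹¹) = 3.31×10⁻⁶ V = 3.31 µV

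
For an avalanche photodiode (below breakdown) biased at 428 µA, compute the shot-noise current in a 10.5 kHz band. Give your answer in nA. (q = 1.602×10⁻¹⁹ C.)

1.20 nA

I_n = √(2qI·B)
2qI·B = 2 × 1.602×10⁻¹⁹ × 4.28×10⁻⁴ × 1.05×10⁴ = 1.44×10⁻¹⁸ A²
I_n = √(1.44×10⁻¹⁸) = 1.20×10⁻⁹ A = 1.20 nA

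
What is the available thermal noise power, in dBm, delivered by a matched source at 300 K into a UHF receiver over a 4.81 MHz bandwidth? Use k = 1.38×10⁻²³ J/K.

P_n = kTB = 1.38×10⁻²³ × 300 × 4.81×10⁶ = 1.99×10⁻¹⁴ W
In dBm: 10 log₁₀(1.99×10⁻¹⁴ / 10⁻³) = −107.0 dBm

−107.0 dBm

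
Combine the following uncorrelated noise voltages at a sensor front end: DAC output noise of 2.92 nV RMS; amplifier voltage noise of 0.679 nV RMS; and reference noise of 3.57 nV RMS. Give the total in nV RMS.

Uncorrelated sources add in power (mean-square): V_tot = √(ΣV_i²)
V_tot = √[(2.92×10⁻⁹)² + (6.79×10⁻¹⁰)² + (3.57×10⁻⁹)²] = 4.66×10⁻⁹ V = 4.66 nV

4.66 nV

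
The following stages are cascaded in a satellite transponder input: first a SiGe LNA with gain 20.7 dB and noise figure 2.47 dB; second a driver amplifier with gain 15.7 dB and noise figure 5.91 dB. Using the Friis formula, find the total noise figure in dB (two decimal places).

2.53 dB

Convert to linear (a loss of L dB is a gain of −L dB): F_i = 10^(NF_i/10), G_i = 10^(G_i,dB/10)
  Stage 1: F_1 = 10^(2.47/10) = 1.766, G_1 = 10^(20.7/10) = 117.5
  Stage 2: F_2 = 10^(5.91/10) = 3.899, G_2 = 10^(15.7/10) = 37.15
Friis cascade:
  F = 1.766 + (3.899 − 1)/117.5 = 1.791
NF = 10 log₁₀(1.791) = 2.53 dB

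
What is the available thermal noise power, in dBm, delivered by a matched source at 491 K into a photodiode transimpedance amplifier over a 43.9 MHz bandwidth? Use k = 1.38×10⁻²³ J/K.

−95.3 dBm

P_n = kTB = 1.38×10⁻²³ × 491 × 4.39×10⁷ = 2.97×10⁻¹³ W
In dBm: 10 log₁₀(2.97×10⁻¹³ / 10⁻³) = −95.3 dBm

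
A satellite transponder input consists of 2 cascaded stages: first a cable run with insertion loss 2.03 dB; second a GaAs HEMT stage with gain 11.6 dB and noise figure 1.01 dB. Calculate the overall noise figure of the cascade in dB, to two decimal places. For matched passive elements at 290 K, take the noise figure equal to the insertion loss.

3.04 dB

Convert to linear (a loss of L dB is a gain of −L dB): F_i = 10^(NF_i/10), G_i = 10^(G_i,dB/10)
  Stage 1: F_1 = 10^(2.03/10) = 1.596, G_1 = 10^(−2.03/10) = 0.6266
  Stage 2: F_2 = 10^(1.01/10) = 1.262, G_2 = 10^(11.6/10) = 14.45
Friis cascade:
  F = 1.596 + (1.262 − 1)/0.6266 = 2.014
NF = 10 log₁₀(2.014) = 3.04 dB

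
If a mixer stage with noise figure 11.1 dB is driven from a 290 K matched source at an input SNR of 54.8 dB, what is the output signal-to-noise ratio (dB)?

By definition F = SNR_in/SNR_out, so in dB: SNR_out = SNR_in − NF
SNR_out = 54.8 − 11.1 = 43.7 dB

43.7 dB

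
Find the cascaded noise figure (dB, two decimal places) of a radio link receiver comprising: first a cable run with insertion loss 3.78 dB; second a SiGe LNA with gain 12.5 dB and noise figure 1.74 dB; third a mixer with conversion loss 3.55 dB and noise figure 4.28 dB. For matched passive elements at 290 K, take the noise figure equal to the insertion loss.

5.79 dB

Convert to linear (a loss of L dB is a gain of −L dB): F_i = 10^(NF_i/10), G_i = 10^(G_i,dB/10)
  Stage 1: F_1 = 10^(3.78/10) = 2.388, G_1 = 10^(−3.78/10) = 0.4188
  Stage 2: F_2 = 10^(1.74/10) = 1.493, G_2 = 10^(12.5/10) = 17.78
  Stage 3: F_3 = 10^(4.28/10) = 2.679, G_3 = 10^(−3.55/10) = 0.4416
Friis cascade:
  F = 2.388 + (1.493 − 1)/0.4188 + (2.679 − 1)/7.447 = 3.790
NF = 10 log₁₀(3.790) = 5.79 dB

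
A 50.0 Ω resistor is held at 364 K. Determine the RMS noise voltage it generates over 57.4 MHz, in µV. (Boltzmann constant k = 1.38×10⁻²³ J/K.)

V_n = √(4kTRB)
4kTRB = 4 × 1.38×10⁻²³ × 364 × 5.00×10¹ × 5.74×10⁷ = 5.77×10⁻¹¹ V²
V_n = √(5.77×10⁻¹¹) = 7.59×10⁻⁶ V = 7.59 µV

7.59 µV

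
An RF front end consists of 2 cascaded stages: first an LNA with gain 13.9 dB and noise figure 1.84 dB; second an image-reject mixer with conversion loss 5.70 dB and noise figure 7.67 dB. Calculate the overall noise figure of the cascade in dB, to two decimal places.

Convert to linear (a loss of L dB is a gain of −L dB): F_i = 10^(NF_i/10), G_i = 10^(G_i,dB/10)
  Stage 1: F_1 = 10^(1.84/10) = 1.528, G_1 = 10^(13.9/10) = 24.55
  Stage 2: F_2 = 10^(7.67/10) = 5.848, G_2 = 10^(−5.70/10) = 0.2692
Friis cascade:
  F = 1.528 + (5.848 − 1)/24.55 = 1.725
NF = 10 log₁₀(1.725) = 2.37 dB

2.37 dB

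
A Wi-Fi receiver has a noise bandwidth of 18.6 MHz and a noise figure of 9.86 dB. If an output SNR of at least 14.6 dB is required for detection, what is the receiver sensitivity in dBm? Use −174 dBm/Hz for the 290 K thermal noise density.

−76.8 dBm

Sensitivity = −174 + 10 log₁₀(B) + NF + SNR_min
= −174 + 72.7 + 9.86 + 14.6
= −76.84 dBm → −76.8 dBm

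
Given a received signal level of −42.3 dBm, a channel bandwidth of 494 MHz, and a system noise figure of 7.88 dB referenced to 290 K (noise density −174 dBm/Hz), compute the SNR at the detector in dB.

Noise floor: N = −174 + 10 log₁₀(B) + NF
10 log₁₀(4.94×10⁸) = 86.94 dB
N = −174 + 86.94 + 7.88 = −79.18 dBm
SNR = P_sig − N = −42.3 − (−79.18) = 36.88 dB → 36.9 dB

36.9 dB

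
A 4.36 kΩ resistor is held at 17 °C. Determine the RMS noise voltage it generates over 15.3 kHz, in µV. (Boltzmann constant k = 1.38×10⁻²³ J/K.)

T = 17 °C + 273.15 = 290.15 K
V_n = √(4kTRB)
4kTRB = 4 × 1.38×10⁻²³ × 290.15 × 4.36×10³ × 1.53×10⁴ = 1.07×10⁻¹² V²
V_n = √(1.07×10⁻¹²) = 1.03×10⁻⁶ V = 1.03 µV

1.03 µV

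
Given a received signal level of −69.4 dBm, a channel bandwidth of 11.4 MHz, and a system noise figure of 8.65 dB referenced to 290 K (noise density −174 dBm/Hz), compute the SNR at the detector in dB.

25.4 dB

Noise floor: N = −174 + 10 log₁₀(B) + NF
10 log₁₀(1.14×10⁷) = 70.57 dB
N = −174 + 70.57 + 8.65 = −94.78 dBm
SNR = P_sig − N = −69.4 − (−94.78) = 25.38 dB → 25.4 dB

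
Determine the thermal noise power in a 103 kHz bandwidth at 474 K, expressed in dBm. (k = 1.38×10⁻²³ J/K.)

−121.7 dBm

P_n = kTB = 1.38×10⁻²³ × 474 × 1.03×10⁵ = 6.74×10⁻¹⁶ W
In dBm: 10 log₁₀(6.74×10⁻¹⁶ / 10⁻³) = −121.7 dBm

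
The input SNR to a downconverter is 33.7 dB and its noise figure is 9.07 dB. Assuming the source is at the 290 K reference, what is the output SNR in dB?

By definition F = SNR_in/SNR_out, so in dB: SNR_out = SNR_in − NF
SNR_out = 33.7 − 9.07 = 24.63 dB

24.63 dB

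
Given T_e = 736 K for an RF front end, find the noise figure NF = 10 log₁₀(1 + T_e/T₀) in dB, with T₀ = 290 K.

5.49 dB

F = 1 + T_e/T₀ = 1 + 736/290 = 3.53793
NF = 10 log₁₀(3.53793) = 5.49 dB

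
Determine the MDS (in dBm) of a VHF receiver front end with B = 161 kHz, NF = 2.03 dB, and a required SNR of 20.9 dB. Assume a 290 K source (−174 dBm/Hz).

−99.0 dBm

Sensitivity = −174 + 10 log₁₀(B) + NF + SNR_min
= −174 + 52.07 + 2.03 + 20.9
= −99.00 dBm → −99.0 dBm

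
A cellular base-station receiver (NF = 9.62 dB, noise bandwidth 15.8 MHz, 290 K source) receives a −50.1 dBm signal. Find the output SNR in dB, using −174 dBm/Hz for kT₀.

42.3 dB

Noise floor: N = −174 + 10 log₁₀(B) + NF
10 log₁₀(1.58×10⁷) = 71.99 dB
N = −174 + 71.99 + 9.62 = −92.39 dBm
SNR = P_sig − N = −50.1 − (−92.39) = 42.29 dB → 42.3 dB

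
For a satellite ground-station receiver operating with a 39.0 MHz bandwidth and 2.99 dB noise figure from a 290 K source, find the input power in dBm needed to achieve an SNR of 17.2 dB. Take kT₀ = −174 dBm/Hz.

Sensitivity = −174 + 10 log₁₀(B) + NF + SNR_min
= −174 + 75.91 + 2.99 + 17.2
= −77.90 dBm → −77.9 dBm

−77.9 dBm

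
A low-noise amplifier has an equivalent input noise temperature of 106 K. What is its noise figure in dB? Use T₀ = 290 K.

F = 1 + T_e/T₀ = 1 + 106/290 = 1.36552
NF = 10 log₁₀(1.36552) = 1.35 dB

1.35 dB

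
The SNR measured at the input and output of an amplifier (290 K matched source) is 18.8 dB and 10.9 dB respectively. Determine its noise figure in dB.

NF (dB) = SNR_in(dB) − SNR_out(dB) when the source is at T₀
NF = 18.8 − 10.9 = 7.9 dB

7.9 dB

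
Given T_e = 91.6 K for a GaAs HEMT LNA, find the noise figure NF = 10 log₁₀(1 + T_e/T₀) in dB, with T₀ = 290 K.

1.19 dB

F = 1 + T_e/T₀ = 1 + 91.6/290 = 1.31586
NF = 10 log₁₀(1.31586) = 1.19 dB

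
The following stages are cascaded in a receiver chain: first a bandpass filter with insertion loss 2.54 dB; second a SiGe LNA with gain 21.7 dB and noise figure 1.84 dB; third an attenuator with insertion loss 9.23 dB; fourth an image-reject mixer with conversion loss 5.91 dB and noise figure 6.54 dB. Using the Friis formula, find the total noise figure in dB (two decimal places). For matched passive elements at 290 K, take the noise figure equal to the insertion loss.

5.03 dB

Convert to linear (a loss of L dB is a gain of −L dB): F_i = 10^(NF_i/10), G_i = 10^(G_i,dB/10)
  Stage 1: F_1 = 10^(2.54/10) = 1.795, G_1 = 10^(−2.54/10) = 0.5572
  Stage 2: F_2 = 10^(1.84/10) = 1.528, G_2 = 10^(21.7/10) = 147.9
  Stage 3: F_3 = 10^(9.23/10) = 8.375, G_3 = 10^(−9.23/10) = 0.1194
  Stage 4: F_4 = 10^(6.54/10) = 4.508, G_4 = 10^(−5.91/10) = 0.2564
Friis cascade:
  F = 1.795 + (1.528 − 1)/0.5572 + (8.375 − 1)/82.41 + (4.508 − 1)/9.840 = 3.188
NF = 10 log₁₀(3.188) = 5.03 dB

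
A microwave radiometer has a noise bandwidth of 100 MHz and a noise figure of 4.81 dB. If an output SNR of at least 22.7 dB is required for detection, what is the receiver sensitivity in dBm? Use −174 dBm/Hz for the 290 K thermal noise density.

Sensitivity = −174 + 10 log₁₀(B) + NF + SNR_min
= −174 + 80 + 4.81 + 22.7
= −66.49 dBm → −66.5 dBm

−66.5 dBm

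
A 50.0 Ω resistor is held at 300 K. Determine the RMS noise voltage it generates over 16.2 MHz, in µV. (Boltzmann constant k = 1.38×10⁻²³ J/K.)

V_n = √(4kTRB)
4kTRB = 4 × 1.38×10⁻²³ × 300 × 5.00×10¹ × 1.62×10⁷ = 1.34×10⁻¹¹ V²
V_n = √(1.34×10⁻¹¹) = 3.66×10⁻⁶ V = 3.66 µV

3.66 µV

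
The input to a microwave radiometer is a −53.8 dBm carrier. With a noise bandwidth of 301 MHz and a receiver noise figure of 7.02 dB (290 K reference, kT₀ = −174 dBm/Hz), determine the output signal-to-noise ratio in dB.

28.4 dB

Noise floor: N = −174 + 10 log₁₀(B) + NF
10 log₁₀(3.01×10⁸) = 84.79 dB
N = −174 + 84.79 + 7.02 = −82.19 dBm
SNR = P_sig − N = −53.8 − (−82.19) = 28.39 dB → 28.4 dB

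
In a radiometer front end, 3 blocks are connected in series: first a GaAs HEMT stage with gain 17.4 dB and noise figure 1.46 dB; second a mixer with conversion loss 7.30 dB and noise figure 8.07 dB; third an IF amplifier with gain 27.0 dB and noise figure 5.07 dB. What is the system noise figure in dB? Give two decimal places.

2.34 dB

Convert to linear (a loss of L dB is a gain of −L dB): F_i = 10^(NF_i/10), G_i = 10^(G_i,dB/10)
  Stage 1: F_1 = 10^(1.46/10) = 1.400, G_1 = 10^(17.4/10) = 54.95
  Stage 2: F_2 = 10^(8.07/10) = 6.412, G_2 = 10^(−7.30/10) = 0.1862
  Stage 3: F_3 = 10^(5.07/10) = 3.214, G_3 = 10^(27.0/10) = 501.2
Friis cascade:
  F = 1.400 + (6.412 − 1)/54.95 + (3.214 − 1)/10.23 = 1.714
NF = 10 log₁₀(1.714) = 2.34 dB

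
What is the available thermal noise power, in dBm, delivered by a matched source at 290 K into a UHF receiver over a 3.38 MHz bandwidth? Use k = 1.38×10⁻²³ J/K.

P_n = kTB = 1.38×10⁻²³ × 290 × 3.38×10⁶ = 1.35×10⁻¹⁴ W
In dBm: 10 log₁₀(1.35×10⁻¹⁴ / 10⁻³) = −108.7 dBm

−108.7 dBm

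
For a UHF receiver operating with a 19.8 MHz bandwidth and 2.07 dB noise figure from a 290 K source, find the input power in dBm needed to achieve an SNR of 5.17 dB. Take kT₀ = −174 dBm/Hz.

Sensitivity = −174 + 10 log₁₀(B) + NF + SNR_min
= −174 + 72.97 + 2.07 + 5.17
= −93.79 dBm → −93.8 dBm

−93.8 dBm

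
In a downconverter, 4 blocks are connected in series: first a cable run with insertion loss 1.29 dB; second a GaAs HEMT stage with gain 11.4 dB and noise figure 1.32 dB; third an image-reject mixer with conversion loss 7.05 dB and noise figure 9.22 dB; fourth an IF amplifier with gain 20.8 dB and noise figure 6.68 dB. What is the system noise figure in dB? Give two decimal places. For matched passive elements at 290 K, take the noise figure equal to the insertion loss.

Convert to linear (a loss of L dB is a gain of −L dB): F_i = 10^(NF_i/10), G_i = 10^(G_i,dB/10)
  Stage 1: F_1 = 10^(1.29/10) = 1.346, G_1 = 10^(−1.29/10) = 0.7430
  Stage 2: F_2 = 10^(1.32/10) = 1.355, G_2 = 10^(11.4/10) = 13.80
  Stage 3: F_3 = 10^(9.22/10) = 8.356, G_3 = 10^(−7.05/10) = 0.1972
  Stage 4: F_4 = 10^(6.68/10) = 4.656, G_4 = 10^(20.8/10) = 120.2
Friis cascade:
  F = 1.346 + (1.355 − 1)/0.7430 + (8.356 − 1)/10.26 + (4.656 − 1)/2.023 = 4.348
NF = 10 log₁₀(4.348) = 6.38 dB

6.38 dB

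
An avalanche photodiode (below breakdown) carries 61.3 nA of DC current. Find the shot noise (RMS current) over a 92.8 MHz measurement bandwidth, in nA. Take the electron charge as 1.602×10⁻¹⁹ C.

I_n = √(2qI·B)
2qI·B = 2 × 1.602×10⁻¹⁹ × 6.13×10⁻⁸ × 9.28×10⁷ = 1.82×10⁻¹⁸ A²
I_n = √(1.82×10⁻¹⁸) = 1.35×10⁻⁹ A = 1.35 nA

1.35 nA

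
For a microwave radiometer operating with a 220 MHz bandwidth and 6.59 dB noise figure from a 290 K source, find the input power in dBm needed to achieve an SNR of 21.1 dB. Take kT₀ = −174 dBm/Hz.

Sensitivity = −174 + 10 log₁₀(B) + NF + SNR_min
= −174 + 83.42 + 6.59 + 21.1
= −62.89 dBm → −62.9 dBm

−62.9 dBm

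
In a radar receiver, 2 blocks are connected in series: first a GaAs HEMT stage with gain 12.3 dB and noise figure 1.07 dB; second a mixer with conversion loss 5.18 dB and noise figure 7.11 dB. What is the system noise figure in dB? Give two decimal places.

Convert to linear (a loss of L dB is a gain of −L dB): F_i = 10^(NF_i/10), G_i = 10^(G_i,dB/10)
  Stage 1: F_1 = 10^(1.07/10) = 1.279, G_1 = 10^(12.3/10) = 16.98
  Stage 2: F_2 = 10^(7.11/10) = 5.140, G_2 = 10^(−5.18/10) = 0.3034
Friis cascade:
  F = 1.279 + (5.140 − 1)/16.98 = 1.523
NF = 10 log₁₀(1.523) = 1.83 dB

1.83 dB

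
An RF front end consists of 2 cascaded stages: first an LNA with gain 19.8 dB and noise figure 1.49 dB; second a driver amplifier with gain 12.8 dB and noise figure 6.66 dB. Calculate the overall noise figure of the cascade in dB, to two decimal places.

Convert to linear (a loss of L dB is a gain of −L dB): F_i = 10^(NF_i/10), G_i = 10^(G_i,dB/10)
  Stage 1: F_1 = 10^(1.49/10) = 1.409, G_1 = 10^(19.8/10) = 95.50
  Stage 2: F_2 = 10^(6.66/10) = 4.634, G_2 = 10^(12.8/10) = 19.05
Friis cascade:
  F = 1.409 + (4.634 − 1)/95.50 = 1.447
NF = 10 log₁₀(1.447) = 1.61 dB

1.61 dB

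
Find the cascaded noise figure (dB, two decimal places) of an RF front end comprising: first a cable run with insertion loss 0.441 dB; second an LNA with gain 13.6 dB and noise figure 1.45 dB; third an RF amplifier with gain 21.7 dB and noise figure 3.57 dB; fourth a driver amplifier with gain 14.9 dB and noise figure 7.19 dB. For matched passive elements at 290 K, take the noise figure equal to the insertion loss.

Convert to linear (a loss of L dB is a gain of −L dB): F_i = 10^(NF_i/10), G_i = 10^(G_i,dB/10)
  Stage 1: F_1 = 10^(0.441/10) = 1.107, G_1 = 10^(−0.441/10) = 0.9034
  Stage 2: F_2 = 10^(1.45/10) = 1.396, G_2 = 10^(13.6/10) = 22.91
  Stage 3: F_3 = 10^(3.57/10) = 2.275, G_3 = 10^(21.7/10) = 147.9
  Stage 4: F_4 = 10^(7.19/10) = 5.236, G_4 = 10^(14.9/10) = 30.90
Friis cascade:
  F = 1.107 + (1.396 − 1)/0.9034 + (2.275 − 1)/20.70 + (5.236 − 1)/3061 = 1.609
NF = 10 log₁₀(1.609) = 2.06 dB

2.06 dB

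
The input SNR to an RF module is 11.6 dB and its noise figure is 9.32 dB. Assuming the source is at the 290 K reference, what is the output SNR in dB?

By definition F = SNR_in/SNR_out, so in dB: SNR_out = SNR_in − NF
SNR_out = 11.6 − 9.32 = 2.28 dB

2.28 dB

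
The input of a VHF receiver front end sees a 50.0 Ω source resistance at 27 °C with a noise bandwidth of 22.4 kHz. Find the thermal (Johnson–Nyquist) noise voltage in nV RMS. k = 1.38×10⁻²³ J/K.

T = 27 °C + 273.15 = 300.15 K
V_n = √(4kTRB)
4kTRB = 4 × 1.38×10⁻²³ × 300.15 × 5.00×10¹ × 2.24×10⁴ = 1.86×10⁻¹⁴ V²
V_n = √(1.86×10⁻¹⁴) = 1.36×10⁻⁷ V = 136 nV

136 nV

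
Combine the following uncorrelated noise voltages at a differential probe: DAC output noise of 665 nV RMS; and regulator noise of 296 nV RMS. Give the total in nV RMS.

728 nV

Uncorrelated sources add in power (mean-square): V_tot = √(ΣV_i²)
V_tot = √[(6.65×10⁻⁷)² + (2.96×10⁻⁷)²] = 7.28×10⁻⁷ V = 728 nV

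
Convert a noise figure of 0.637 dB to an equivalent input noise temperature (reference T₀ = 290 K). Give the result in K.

F = 10^(0.637/10) = 1.15798
T_e = (F − 1)·T₀ = (1.15798 − 1) × 290 = 45.8 K

45.8 K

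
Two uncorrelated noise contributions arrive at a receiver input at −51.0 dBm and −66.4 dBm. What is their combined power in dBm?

Convert to linear, add, convert back:
P₁ = 7.94×10⁻⁹ W, P₂ = 2.29×10⁻¹⁰ W
P_tot = 8.17×10⁻⁹ W → 10 log₁₀(P_tot / 10⁻³) = −50.9 dBm

−50.9 dBm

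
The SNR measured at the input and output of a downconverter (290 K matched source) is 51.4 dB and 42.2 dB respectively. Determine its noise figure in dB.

9.2 dB

NF (dB) = SNR_in(dB) − SNR_out(dB) when the source is at T₀
NF = 51.4 − 42.2 = 9.2 dB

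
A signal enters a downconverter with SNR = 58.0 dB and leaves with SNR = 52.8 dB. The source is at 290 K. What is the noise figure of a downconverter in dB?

NF (dB) = SNR_in(dB) − SNR_out(dB) when the source is at T₀
NF = 58.0 − 52.8 = 5.2 dB

5.2 dB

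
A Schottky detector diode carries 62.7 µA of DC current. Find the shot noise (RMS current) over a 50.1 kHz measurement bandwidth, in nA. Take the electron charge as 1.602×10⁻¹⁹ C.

I_n = √(2qI·B)
2qI·B = 2 × 1.602×10⁻¹⁹ × 6.27×10⁻⁵ × 5.01×10⁴ = 1.01×10⁻¹⁸ A²
I_n = √(1.01×10⁻¹⁸) = 1.00×10⁻⁹ A = 1.00 nA

1.00 nA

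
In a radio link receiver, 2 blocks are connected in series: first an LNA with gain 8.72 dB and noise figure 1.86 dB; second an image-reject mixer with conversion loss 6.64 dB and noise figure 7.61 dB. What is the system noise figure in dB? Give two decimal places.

3.37 dB

Convert to linear (a loss of L dB is a gain of −L dB): F_i = 10^(NF_i/10), G_i = 10^(G_i,dB/10)
  Stage 1: F_1 = 10^(1.86/10) = 1.535, G_1 = 10^(8.72/10) = 7.447
  Stage 2: F_2 = 10^(7.61/10) = 5.768, G_2 = 10^(−6.64/10) = 0.2168
Friis cascade:
  F = 1.535 + (5.768 − 1)/7.447 = 2.175
NF = 10 log₁₀(2.175) = 3.37 dB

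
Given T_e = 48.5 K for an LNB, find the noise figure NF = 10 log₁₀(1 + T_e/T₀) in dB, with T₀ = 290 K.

0.672 dB

F = 1 + T_e/T₀ = 1 + 48.5/290 = 1.16724
NF = 10 log₁₀(1.16724) = 0.672 dB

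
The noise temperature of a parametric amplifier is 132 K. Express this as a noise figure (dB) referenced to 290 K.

F = 1 + T_e/T₀ = 1 + 132/290 = 1.45517
NF = 10 log₁₀(1.45517) = 1.63 dB

1.63 dB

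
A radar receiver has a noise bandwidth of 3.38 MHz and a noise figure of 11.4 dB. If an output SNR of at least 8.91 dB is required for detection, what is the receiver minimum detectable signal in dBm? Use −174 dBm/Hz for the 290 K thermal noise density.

−88.4 dBm

Sensitivity = −174 + 10 log₁₀(B) + NF + SNR_min
= −174 + 65.29 + 11.4 + 8.91
= −88.40 dBm → −88.4 dBm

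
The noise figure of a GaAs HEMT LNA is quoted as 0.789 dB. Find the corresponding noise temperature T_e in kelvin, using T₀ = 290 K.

57.8 K

F = 10^(0.789/10) = 1.19922
T_e = (F − 1)·T₀ = (1.19922 − 1) × 290 = 57.8 K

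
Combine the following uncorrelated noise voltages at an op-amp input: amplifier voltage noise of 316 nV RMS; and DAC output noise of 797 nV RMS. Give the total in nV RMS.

Uncorrelated sources add in power (mean-square): V_tot = √(ΣV_i²)
V_tot = √[(3.16×10⁻⁷)² + (7.97×10⁻⁷)²] = 8.57×10⁻⁷ V = 857 nV

857 nV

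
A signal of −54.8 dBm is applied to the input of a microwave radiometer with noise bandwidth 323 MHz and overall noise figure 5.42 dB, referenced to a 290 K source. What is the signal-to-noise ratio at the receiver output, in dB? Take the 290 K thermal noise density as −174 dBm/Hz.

28.7 dB

Noise floor: N = −174 + 10 log₁₀(B) + NF
10 log₁₀(3.23×10⁸) = 85.09 dB
N = −174 + 85.09 + 5.42 = −83.49 dBm
SNR = P_sig − N = −54.8 − (−83.49) = 28.69 dB → 28.7 dB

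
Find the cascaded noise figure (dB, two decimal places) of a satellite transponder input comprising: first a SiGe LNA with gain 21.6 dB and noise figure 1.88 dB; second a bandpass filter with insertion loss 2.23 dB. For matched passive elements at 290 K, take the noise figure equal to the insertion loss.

1.89 dB

Convert to linear (a loss of L dB is a gain of −L dB): F_i = 10^(NF_i/10), G_i = 10^(G_i,dB/10)
  Stage 1: F_1 = 10^(1.88/10) = 1.542, G_1 = 10^(21.6/10) = 144.5
  Stage 2: F_2 = 10^(2.23/10) = 1.671, G_2 = 10^(−2.23/10) = 0.5984
Friis cascade:
  F = 1.542 + (1.671 − 1)/144.5 = 1.546
NF = 10 log₁₀(1.546) = 1.89 dB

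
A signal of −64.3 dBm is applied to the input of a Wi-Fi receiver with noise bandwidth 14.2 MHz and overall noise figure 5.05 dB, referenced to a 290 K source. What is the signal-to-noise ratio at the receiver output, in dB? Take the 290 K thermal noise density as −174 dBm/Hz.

Noise floor: N = −174 + 10 log₁₀(B) + NF
10 log₁₀(1.42×10⁷) = 71.52 dB
N = −174 + 71.52 + 5.05 = −97.43 dBm
SNR = P_sig − N = −64.3 − (−97.43) = 33.13 dB → 33.1 dB

33.1 dB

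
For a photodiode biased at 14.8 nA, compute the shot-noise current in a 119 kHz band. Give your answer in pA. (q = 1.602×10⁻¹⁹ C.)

I_n = √(2qI·B)
2qI·B = 2 × 1.602×10⁻¹⁹ × 1.48×10⁻⁸ × 1.19×10⁵ = 5.64×10⁻²² A²
I_n = √(5.64×10⁻²²) = 2.38×10⁻¹¹ A = 23.8 pA

23.8 pA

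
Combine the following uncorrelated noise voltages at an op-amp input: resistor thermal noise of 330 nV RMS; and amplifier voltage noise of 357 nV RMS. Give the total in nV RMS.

486 nV

Uncorrelated sources add in power (mean-square): V_tot = √(ΣV_i²)
V_tot = √[(3.30×10⁻⁷)² + (3.57×10⁻⁷)²] = 4.86×10⁻⁷ V = 486 nV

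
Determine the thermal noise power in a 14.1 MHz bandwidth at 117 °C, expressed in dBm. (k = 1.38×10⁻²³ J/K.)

T = 117 °C + 273.15 = 390.15 K
P_n = kTB = 1.38×10⁻²³ × 390.15 × 1.41×10⁷ = 7.59×10⁻¹⁴ W
In dBm: 10 log₁₀(7.59×10⁻¹⁴ / 10⁻³) = −101.2 dBm

−101.2 dBm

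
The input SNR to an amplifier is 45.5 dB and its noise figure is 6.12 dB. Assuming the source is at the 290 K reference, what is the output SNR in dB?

By definition F = SNR_in/SNR_out, so in dB: SNR_out = SNR_in − NF
SNR_out = 45.5 − 6.12 = 39.38 dB

39.38 dB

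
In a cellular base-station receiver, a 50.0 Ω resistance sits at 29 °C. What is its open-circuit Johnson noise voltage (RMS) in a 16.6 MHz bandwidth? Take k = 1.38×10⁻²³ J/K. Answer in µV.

3.72 µV

T = 29 °C + 273.15 = 302.15 K
V_n = √(4kTRB)
4kTRB = 4 × 1.38×10⁻²³ × 302.15 × 5.00×10¹ × 1.66×10⁷ = 1.38×10⁻¹¹ V²
V_n = √(1.38×10⁻¹¹) = 3.72×10⁻⁶ V = 3.72 µV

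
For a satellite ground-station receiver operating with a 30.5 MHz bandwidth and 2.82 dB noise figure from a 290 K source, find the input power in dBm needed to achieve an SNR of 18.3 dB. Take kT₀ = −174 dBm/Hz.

Sensitivity = −174 + 10 log₁₀(B) + NF + SNR_min
= −174 + 74.84 + 2.82 + 18.3
= −78.04 dBm → −78.0 dBm

−78.0 dBm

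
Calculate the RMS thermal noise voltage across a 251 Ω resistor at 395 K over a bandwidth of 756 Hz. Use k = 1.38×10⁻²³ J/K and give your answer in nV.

64.3 nV

V_n = √(4kTRB)
4kTRB = 4 × 1.38×10⁻²³ × 395 × 2.51×10² × 7.56×10² = 4.14×10⁻¹⁵ V²
V_n = √(4.14×10⁻¹⁵) = 6.43×10⁻⁸ V = 64.3 nV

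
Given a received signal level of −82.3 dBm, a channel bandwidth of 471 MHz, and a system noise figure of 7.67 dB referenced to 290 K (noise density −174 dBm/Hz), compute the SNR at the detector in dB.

Noise floor: N = −174 + 10 log₁₀(B) + NF
10 log₁₀(4.71×10⁸) = 86.73 dB
N = −174 + 86.73 + 7.67 = −79.60 dBm
SNR = P_sig − N = −82.3 − (−79.60) = −2.70 dB → −2.7 dB

−2.7 dB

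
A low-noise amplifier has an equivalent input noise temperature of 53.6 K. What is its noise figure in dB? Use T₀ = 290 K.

F = 1 + T_e/T₀ = 1 + 53.6/290 = 1.18483
NF = 10 log₁₀(1.18483) = 0.737 dB

0.737 dB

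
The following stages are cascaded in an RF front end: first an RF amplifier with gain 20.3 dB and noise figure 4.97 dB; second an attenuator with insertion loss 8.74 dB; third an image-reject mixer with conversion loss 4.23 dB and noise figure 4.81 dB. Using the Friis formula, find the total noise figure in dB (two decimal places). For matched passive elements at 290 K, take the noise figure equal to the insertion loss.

Convert to linear (a loss of L dB is a gain of −L dB): F_i = 10^(NF_i/10), G_i = 10^(G_i,dB/10)
  Stage 1: F_1 = 10^(4.97/10) = 3.141, G_1 = 10^(20.3/10) = 107.2
  Stage 2: F_2 = 10^(8.74/10) = 7.482, G_2 = 10^(−8.74/10) = 0.1337
  Stage 3: F_3 = 10^(4.81/10) = 3.027, G_3 = 10^(−4.23/10) = 0.3776
Friis cascade:
  F = 3.141 + (7.482 − 1)/107.2 + (3.027 − 1)/14.32 = 3.343
NF = 10 log₁₀(3.343) = 5.24 dB

5.24 dB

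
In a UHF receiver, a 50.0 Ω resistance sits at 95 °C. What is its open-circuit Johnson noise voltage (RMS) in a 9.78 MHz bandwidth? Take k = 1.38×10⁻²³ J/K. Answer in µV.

3.15 µV

T = 95 °C + 273.15 = 368.15 K
V_n = √(4kTRB)
4kTRB = 4 × 1.38×10⁻²³ × 368.15 × 5.00×10¹ × 9.78×10⁶ = 9.94×10⁻¹² V²
V_n = √(9.94×10⁻¹²) = 3.15×10⁻⁶ V = 3.15 µV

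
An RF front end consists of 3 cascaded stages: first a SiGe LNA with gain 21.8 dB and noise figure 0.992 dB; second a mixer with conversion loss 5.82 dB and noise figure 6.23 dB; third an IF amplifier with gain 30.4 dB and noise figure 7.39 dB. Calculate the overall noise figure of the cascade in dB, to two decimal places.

Convert to linear (a loss of L dB is a gain of −L dB): F_i = 10^(NF_i/10), G_i = 10^(G_i,dB/10)
  Stage 1: F_1 = 10^(0.992/10) = 1.257, G_1 = 10^(21.8/10) = 151.4
  Stage 2: F_2 = 10^(6.23/10) = 4.198, G_2 = 10^(−5.82/10) = 0.2618
  Stage 3: F_3 = 10^(7.39/10) = 5.483, G_3 = 10^(30.4/10) = 1096
Friis cascade:
  F = 1.257 + (4.198 − 1)/151.4 + (5.483 − 1)/39.63 = 1.391
NF = 10 log₁₀(1.391) = 1.43 dB

1.43 dB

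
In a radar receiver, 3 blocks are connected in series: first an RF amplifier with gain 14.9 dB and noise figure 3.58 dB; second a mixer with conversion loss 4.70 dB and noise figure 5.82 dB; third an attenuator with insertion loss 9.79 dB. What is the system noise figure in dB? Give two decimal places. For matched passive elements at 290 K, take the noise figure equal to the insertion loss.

Convert to linear (a loss of L dB is a gain of −L dB): F_i = 10^(NF_i/10), G_i = 10^(G_i,dB/10)
  Stage 1: F_1 = 10^(3.58/10) = 2.280, G_1 = 10^(14.9/10) = 30.90
  Stage 2: F_2 = 10^(5.82/10) = 3.819, G_2 = 10^(−4.70/10) = 0.3388
  Stage 3: F_3 = 10^(9.79/10) = 9.528, G_3 = 10^(−9.79/10) = 0.1050
Friis cascade:
  F = 2.280 + (3.819 − 1)/30.90 + (9.528 − 1)/10.47 = 3.186
NF = 10 log₁₀(3.186) = 5.03 dB

5.03 dB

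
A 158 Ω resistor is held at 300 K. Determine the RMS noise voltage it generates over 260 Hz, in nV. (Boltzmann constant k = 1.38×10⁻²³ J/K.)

V_n = √(4kTRB)
4kTRB = 4 × 1.38×10⁻²³ × 300 × 1.58×10² × 2.60×10² = 6.80×10⁻¹⁶ V²
V_n = √(6.80×10⁻¹⁶) = 2.61×10⁻⁸ V = 26.1 nV

26.1 nV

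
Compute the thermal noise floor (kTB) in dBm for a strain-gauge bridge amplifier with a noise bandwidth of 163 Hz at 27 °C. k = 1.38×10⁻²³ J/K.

T = 27 °C + 273.15 = 300.15 K
P_n = kTB = 1.38×10⁻²³ × 300.15 × 1.63×10² = 6.75×10⁻¹⁹ W
In dBm: 10 log₁₀(6.75×10⁻¹⁹ / 10⁻³) = −151.7 dBm

−151.7 dBm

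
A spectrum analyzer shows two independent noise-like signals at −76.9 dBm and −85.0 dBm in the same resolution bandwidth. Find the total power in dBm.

Convert to linear, add, convert back:
P₁ = 2.04×10⁻¹¹ W, P₂ = 3.16×10⁻¹² W
P_tot = 2.36×10⁻¹¹ W → 10 log₁₀(P_tot / 10⁻³) = −76.3 dBm

−76.3 dBm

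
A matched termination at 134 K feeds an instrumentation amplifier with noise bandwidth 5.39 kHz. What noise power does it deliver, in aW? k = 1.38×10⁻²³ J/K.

P_n = kTB = 1.38×10⁻²³ × 134 × 5.39×10³ = 9.97×10⁻¹⁸ W = 9.97 aW

9.97 aW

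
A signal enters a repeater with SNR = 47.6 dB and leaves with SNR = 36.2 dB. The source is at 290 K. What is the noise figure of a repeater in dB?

NF (dB) = SNR_in(dB) − SNR_out(dB) when the source is at T₀
NF = 47.6 − 36.2 = 11.4 dB

11.4 dB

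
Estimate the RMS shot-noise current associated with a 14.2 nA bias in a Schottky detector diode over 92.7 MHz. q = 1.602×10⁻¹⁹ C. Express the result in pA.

I_n = √(2qI·B)
2qI·B = 2 × 1.602×10⁻¹⁹ × 1.42×10⁻⁸ × 9.27×10⁷ = 4.22×10⁻¹⁹ A²
I_n = √(4.22×10⁻¹⁹) = 6.49×10⁻¹⁰ A = 649 pA

649 pA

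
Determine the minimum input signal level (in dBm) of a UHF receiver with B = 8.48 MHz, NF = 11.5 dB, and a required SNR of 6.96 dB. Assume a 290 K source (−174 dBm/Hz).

−86.3 dBm

Sensitivity = −174 + 10 log₁₀(B) + NF + SNR_min
= −174 + 69.28 + 11.5 + 6.96
= −86.26 dBm → −86.3 dBm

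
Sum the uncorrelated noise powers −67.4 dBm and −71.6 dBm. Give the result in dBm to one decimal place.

Convert to linear, add, convert back:
P₁ = 1.82×10⁻¹⁰ W, P₂ = 6.92×10⁻¹¹ W
P_tot = 2.51×10⁻¹⁰ W → 10 log₁₀(P_tot / 10⁻³) = −66.0 dBm

−66.0 dBm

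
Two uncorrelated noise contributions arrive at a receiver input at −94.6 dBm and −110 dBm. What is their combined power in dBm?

Convert to linear, add, convert back:
P₁ = 3.47×10⁻¹³ W, P₂ = 1.00×10⁻¹⁴ W
P_tot = 3.57×10⁻¹³ W → 10 log₁₀(P_tot / 10⁻³) = −94.5 dBm

−94.5 dBm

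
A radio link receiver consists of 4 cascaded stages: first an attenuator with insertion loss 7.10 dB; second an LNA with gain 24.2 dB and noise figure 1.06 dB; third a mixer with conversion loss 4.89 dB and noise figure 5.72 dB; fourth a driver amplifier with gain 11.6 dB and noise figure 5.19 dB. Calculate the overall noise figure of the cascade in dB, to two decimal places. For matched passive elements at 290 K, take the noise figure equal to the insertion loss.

8.29 dB

Convert to linear (a loss of L dB is a gain of −L dB): F_i = 10^(NF_i/10), G_i = 10^(G_i,dB/10)
  Stage 1: F_1 = 10^(7.10/10) = 5.129, G_1 = 10^(−7.10/10) = 0.1950
  Stage 2: F_2 = 10^(1.06/10) = 1.276, G_2 = 10^(24.2/10) = 263.0
  Stage 3: F_3 = 10^(5.72/10) = 3.733, G_3 = 10^(−4.89/10) = 0.3243
  Stage 4: F_4 = 10^(5.19/10) = 3.304, G_4 = 10^(11.6/10) = 14.45
Friis cascade:
  F = 5.129 + (1.276 − 1)/0.1950 + (3.733 − 1)/51.29 + (3.304 − 1)/16.63 = 6.738
NF = 10 log₁₀(6.738) = 8.29 dB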